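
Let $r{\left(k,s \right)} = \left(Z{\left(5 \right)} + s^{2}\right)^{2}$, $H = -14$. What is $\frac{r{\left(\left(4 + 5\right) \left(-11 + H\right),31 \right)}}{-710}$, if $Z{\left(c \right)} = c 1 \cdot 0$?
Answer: $- \frac{923521}{710} \approx -1300.7$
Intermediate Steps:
$Z{\left(c \right)} = 0$ ($Z{\left(c \right)} = c 0 = 0$)
$r{\left(k,s \right)} = s^{4}$ ($r{\left(k,s \right)} = \left(0 + s^{2}\right)^{2} = \left(s^{2}\right)^{2} = s^{4}$)
$\frac{r{\left(\left(4 + 5\right) \left(-11 + H\right),31 \right)}}{-710} = \frac{31^{4}}{-710} = 923521 \left(- \frac{1}{710}\right) = - \frac{923521}{710}$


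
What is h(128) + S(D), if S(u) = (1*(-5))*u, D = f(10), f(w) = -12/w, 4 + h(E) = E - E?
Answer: 2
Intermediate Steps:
h(E) = -4 (h(E) = -4 + (E - E) = -4 + 0 = -4)
D = -6/5 (D = -12/10 = -12*⅒ = -6/5 ≈ -1.2000)
S(u) = -5*u
h(128) + S(D) = -4 - 5*(-6/5) = -4 + 6 = 2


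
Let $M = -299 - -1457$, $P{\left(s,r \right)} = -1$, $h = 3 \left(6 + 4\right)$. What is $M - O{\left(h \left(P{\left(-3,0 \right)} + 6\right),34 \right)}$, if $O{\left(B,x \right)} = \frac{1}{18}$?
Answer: $\frac{20843}{18} \approx 1157.9$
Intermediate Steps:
$h = 30$ ($h = 3 \cdot 10 = 30$)
$M = 1158$ ($M = -299 + 1457 = 1158$)
$O{\left(B,x \right)} = \frac{1}{18}$
$M - O{\left(h \left(P{\left(-3,0 \right)} + 6\right),34 \right)} = 1158 - \frac{1}{18} = \frac{20843}{18}$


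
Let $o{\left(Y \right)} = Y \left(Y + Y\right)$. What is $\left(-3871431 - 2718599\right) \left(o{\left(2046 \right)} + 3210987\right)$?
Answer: $-76333760706570$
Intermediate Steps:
$o{\left(Y \right)} = 2 Y^{2}$ ($o{\left(Y \right)} = Y 2 Y = 2 Y^{2}$)
$\left(-3871431 - 2718599\right) \left(o{\left(2046 \right)} + 3210987\right) = \left(-3871431 - 2718599\right) \left(2 \cdot 2046^{2} + 3210987\right) = - 6590030 \left(2 \cdot 4186116 + 3210987\right) = - 6590030 \left(8372232 + 3210987\right) = \left(-6590030\right) 11583219 = -76333760706570$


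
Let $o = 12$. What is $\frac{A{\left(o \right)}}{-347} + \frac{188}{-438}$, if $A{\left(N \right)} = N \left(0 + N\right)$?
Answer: $- \frac{64154}{75993} \approx -0.84421$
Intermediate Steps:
$A{\left(N \right)} = N^{2}$ ($A{\left(N \right)} = N N = N^{2}$)
$\frac{A{\left(o \right)}}{-347} + \frac{188}{-438} = \frac{12^{2}}{-347} + \frac{188}{-438} = 144 \left(- \frac{1}{347}\right) + 188 \left(- \frac{1}{438}\right) = - \frac{144}{347} - \frac{94}{219} = - \frac{64154}{75993}$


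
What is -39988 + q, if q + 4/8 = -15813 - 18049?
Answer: -147701/2 ≈ -73851.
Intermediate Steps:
q = -67725/2 (q = -1/2 + (-15813 - 18049) = -1/2 - 33862 = -67725/2 ≈ -33863.)
-39988 + q = -39988 - 67725/2 = -147701/2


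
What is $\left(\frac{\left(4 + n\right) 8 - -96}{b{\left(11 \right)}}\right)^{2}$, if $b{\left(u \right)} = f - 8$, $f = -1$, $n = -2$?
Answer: $\frac{12544}{81} \approx 154.86$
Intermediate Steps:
$b{\left(u \right)} = -9$ ($b{\left(u \right)} = -1 - 8 = -9$)
$\left(\frac{\left(4 + n\right) 8 - -96}{b{\left(11 \right)}}\right)^{2} = \left(\frac{\left(4 - 2\right) 8 - -96}{-9}\right)^{2} = \left(\left(2 \cdot 8 + 96\right) \left(- \frac{1}{9}\right)\right)^{2} = \left(\left(16 + 96\right) \left(- \frac{1}{9}\right)\right)^{2} = \left(112 \left(- \frac{1}{9}\right)\right)^{2} = \left(- \frac{112}{9}\right)^{2} = \frac{12544}{81}$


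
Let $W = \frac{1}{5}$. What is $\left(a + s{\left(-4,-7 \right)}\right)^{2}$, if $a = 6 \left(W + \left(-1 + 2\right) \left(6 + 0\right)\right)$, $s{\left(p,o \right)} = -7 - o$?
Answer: $\frac{34596}{25} \approx 1383.8$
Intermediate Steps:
$W = \frac{1}{5} \approx 0.2$
$a = \frac{186}{5}$ ($a = 6 \left(\frac{1}{5} + \left(-1 + 2\right) \left(6 + 0\right)\right) = 6 \left(\frac{1}{5} + 1 \cdot 6\right) = 6 \left(\frac{1}{5} + 6\right) = 6 \cdot \frac{31}{5} = \frac{186}{5} \approx 37.2$)
$\left(a + s{\left(-4,-7 \right)}\right)^{2} = \left(\frac{186}{5} - 0\right)^{2} = \left(\frac{186}{5} + \left(-7 + 7\right)\right)^{2} = \left(\frac{186}{5} + 0\right)^{2} = \left(\frac{186}{5}\right)^{2} = \frac{34596}{25}$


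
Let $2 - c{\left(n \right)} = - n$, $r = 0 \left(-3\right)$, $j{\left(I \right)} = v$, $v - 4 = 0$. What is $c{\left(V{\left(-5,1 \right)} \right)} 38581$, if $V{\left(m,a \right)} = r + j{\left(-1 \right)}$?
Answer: $231486$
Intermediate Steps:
$v = 4$ ($v = 4 + 0 = 4$)
$j{\left(I \right)} = 4$
$r = 0$
$V{\left(m,a \right)} = 4$ ($V{\left(m,a \right)} = 0 + 4 = 4$)
$c{\left(n \right)} = 2 + n$ ($c{\left(n \right)} = 2 - - n = 2 + n$)
$c{\left(V{\left(-5,1 \right)} \right)} 38581 = \left(2 + 4\right) 38581 = 6 \cdot 38581 = 231486$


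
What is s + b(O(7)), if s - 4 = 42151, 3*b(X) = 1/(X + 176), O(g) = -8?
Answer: 21246121/504 ≈ 42155.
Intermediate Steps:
b(X) = 1/(3*(176 + X)) (b(X) = 1/(3*(X + 176)) = 1/(3*(176 + X)))
s = 42155 (s = 4 + 42151 = 42155)
s + b(O(7)) = 42155 + 1/(3*(176 - 8)) = 42155 + (⅓)/168 = 42155 + (⅓)*(1/168) = 42155 + 1/504 = 21246121/504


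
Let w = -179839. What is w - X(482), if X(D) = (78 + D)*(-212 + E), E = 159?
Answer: -150159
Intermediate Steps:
X(D) = -4134 - 53*D (X(D) = (78 + D)*(-212 + 159) = (78 + D)*(-53) = -4134 - 53*D)
w - X(482) = -179839 - (-4134 - 53*482) = -179839 - (-4134 - 25546) = -179839 - 1*(-29680) = -179839 + 29680 = -150159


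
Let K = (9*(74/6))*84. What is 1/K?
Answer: 1/9324 ≈ 0.00010725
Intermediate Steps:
K = 9324 (K = (9*(74*(⅙)))*84 = (9*(37/3))*84 = 111*84 = 9324)
1/K = 1/9324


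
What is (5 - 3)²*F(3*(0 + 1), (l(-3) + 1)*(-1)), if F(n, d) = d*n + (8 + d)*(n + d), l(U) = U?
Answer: 224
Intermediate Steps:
F(n, d) = d*n + (8 + d)*(d + n)
(5 - 3)²*F(3*(0 + 1), (l(-3) + 1)*(-1)) = (5 - 3)²*(((-3 + 1)*(-1))² + 8*((-3 + 1)*(-1)) + 8*(3*(0 + 1)) + 2*((-3 + 1)*(-1))*(3*(0 + 1))) = 2²*((-2*(-1))² + 8*(-2*(-1)) + 8*(3*1) + 2*(-2*(-1))*(3*1)) = 4*(2² + 8*2 + 8*3 + 2*2*3) = 4*(4 + 16 + 24 + 12) = 4*56 = 224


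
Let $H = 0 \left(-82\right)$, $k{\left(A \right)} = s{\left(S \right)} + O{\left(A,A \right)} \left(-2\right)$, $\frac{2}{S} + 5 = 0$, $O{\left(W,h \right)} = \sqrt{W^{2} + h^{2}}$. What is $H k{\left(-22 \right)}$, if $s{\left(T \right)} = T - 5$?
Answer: $0$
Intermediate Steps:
$S = - \frac{2}{5}$ ($S = \frac{2}{-5 + 0} = \frac{2}{-5} = 2 \left(- \frac{1}{5}\right) = - \frac{2}{5} \approx -0.4$)
$s{\left(T \right)} = -5 + T$ ($s{\left(T \right)} = T - 5 = -5 + T$)
$k{\left(A \right)} = - \frac{27}{5} - 2 \sqrt{2} \sqrt{A^{2}}$ ($k{\left(A \right)} = \left(-5 - \frac{2}{5}\right) + \sqrt{A^{2} + A^{2}} \left(-2\right) = - \frac{27}{5} + \sqrt{2 A^{2}} \left(-2\right) = - \frac{27}{5} + \sqrt{2} \sqrt{A^{2}} \left(-2\right) = - \frac{27}{5} - 2 \sqrt{2} \sqrt{A^{2}}$)
$H = 0$
$H k{\left(-22 \right)} = 0 \left(- \frac{27}{5} - 2 \sqrt{2} \sqrt{\left(-22\right)^{2}}\right) = 0 \left(- \frac{27}{5} - 2 \sqrt{2} \sqrt{484}\right) = 0 \left(- \frac{27}{5} - 2 \sqrt{2} \cdot 22\right) = 0 \left(- \frac{27}{5} - 44 \sqrt{2}\right) = 0$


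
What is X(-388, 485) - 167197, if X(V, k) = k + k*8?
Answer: -162832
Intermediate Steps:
X(V, k) = 9*k (X(V, k) = k + 8*k = 9*k)
X(-388, 485) - 167197 = 9*485 - 167197 = 4365 - 167197 = -162832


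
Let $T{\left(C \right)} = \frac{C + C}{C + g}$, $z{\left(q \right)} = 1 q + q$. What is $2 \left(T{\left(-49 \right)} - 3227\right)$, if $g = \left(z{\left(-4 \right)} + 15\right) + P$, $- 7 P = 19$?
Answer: $- \frac{2018730}{313} \approx -6449.6$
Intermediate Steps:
$P = - \frac{19}{7}$ ($P = \left(- \frac{1}{7}\right) 19 = - \frac{19}{7} \approx -2.7143$)
$z{\left(q \right)} = 2 q$ ($z{\left(q \right)} = q + q = 2 q$)
$g = \frac{30}{7}$ ($g = \left(2 \left(-4\right) + 15\right) - \frac{19}{7} = \left(-8 + 15\right) - \frac{19}{7} = 7 - \frac{19}{7} = \frac{30}{7} \approx 4.2857$)
$T{\left(C \right)} = \frac{2 C}{\frac{30}{7} + C}$ ($T{\left(C \right)} = \frac{C + C}{C + \frac{30}{7}} = \frac{2 C}{\frac{30}{7} + C}$)
$2 \left(T{\left(-49 \right)} - 3227\right) = 2 \left(14 \left(-49\right) \frac{1}{30 + 7 \left(-49\right)} - 3227\right) = 2 \left(14 \left(-49\right) \frac{1}{30 - 343} - 3227\right) = 2 \left(14 \left(-49\right) \frac{1}{-313} - 3227\right) = 2 \left(14 \left(-49\right) \left(- \frac{1}{313}\right) - 3227\right) = 2 \left(\frac{686}{313} - 3227\right) = 2 \left(- \frac{1009365}{313}\right) = - \frac{2018730}{313}$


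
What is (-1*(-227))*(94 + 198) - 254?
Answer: 66030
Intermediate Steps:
(-1*(-227))*(94 + 198) - 254 = 227*292 - 254 = 66284 - 254 = 66030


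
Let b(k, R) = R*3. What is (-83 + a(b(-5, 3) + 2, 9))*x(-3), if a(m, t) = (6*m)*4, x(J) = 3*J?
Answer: -1629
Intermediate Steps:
b(k, R) = 3*R
a(m, t) = 24*m
(-83 + a(b(-5, 3) + 2, 9))*x(-3) = (-83 + 24*(3*3 + 2))*(3*(-3)) = (-83 + 24*(9 + 2))*(-9) = (-83 + 24*11)*(-9) = (-83 + 264)*(-9) = 181*(-9) = -1629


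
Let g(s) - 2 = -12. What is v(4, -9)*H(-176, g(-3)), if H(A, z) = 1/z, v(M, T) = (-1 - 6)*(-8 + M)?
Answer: -14/5 ≈ -2.8000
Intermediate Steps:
g(s) = -10 (g(s) = 2 - 12 = -10)
v(M, T) = 56 - 7*M (v(M, T) = -7*(-8 + M) = 56 - 7*M)
v(4, -9)*H(-176, g(-3)) = (56 - 7*4)/(-10) = (56 - 28)*(-⅒) = 28*(-⅒) = -14/5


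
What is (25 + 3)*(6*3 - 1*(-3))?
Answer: 588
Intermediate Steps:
(25 + 3)*(6*3 - 1*(-3)) = 28*(18 + 3) = 28*21 = 588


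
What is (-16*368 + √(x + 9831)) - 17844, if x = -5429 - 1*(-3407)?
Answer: -23732 + √7809 ≈ -23644.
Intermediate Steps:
x = -2022 (x = -5429 + 3407 = -2022)
(-16*368 + √(x + 9831)) - 17844 = (-16*368 + √(-2022 + 9831)) - 17844 = (-5888 + √7809) - 17844 = -23732 + √7809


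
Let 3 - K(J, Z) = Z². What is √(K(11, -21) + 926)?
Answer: 2*√122 ≈ 22.091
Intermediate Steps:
K(J, Z) = 3 - Z²
√(K(11, -21) + 926) = √((3 - 1*(-21)²) + 926) = √((3 - 1*441) + 926) = √((3 - 441) + 926) = √(-438 + 926) = √488 = 2*√122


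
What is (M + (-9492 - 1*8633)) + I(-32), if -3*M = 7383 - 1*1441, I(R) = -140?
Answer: -60737/3 ≈ -20246.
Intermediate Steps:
M = -5942/3 (M = -(7383 - 1*1441)/3 = -(7383 - 1441)/3 = -⅓*5942 = -5942/3 ≈ -1980.7)
(M + (-9492 - 1*8633)) + I(-32) = (-5942/3 + (-9492 - 1*8633)) - 140 = (-5942/3 + (-9492 - 8633)) - 140 = (-5942/3 - 18125) - 140 = -60317/3 - 140 = -60737/3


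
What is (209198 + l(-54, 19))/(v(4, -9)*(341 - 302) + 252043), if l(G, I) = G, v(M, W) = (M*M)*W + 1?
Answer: 104572/123233 ≈ 0.84857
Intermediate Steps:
v(M, W) = 1 + W*M² (v(M, W) = M²*W + 1 = W*M² + 1 = 1 + W*M²)
(209198 + l(-54, 19))/(v(4, -9)*(341 - 302) + 252043) = (209198 - 54)/((1 - 9*4²)*(341 - 302) + 252043) = 209144/((1 - 9*16)*39 + 252043) = 209144/((1 - 144)*39 + 252043) = 209144/(-143*39 + 252043) = 209144/(-5577 + 252043) = 209144/246466 = 209144*(1/246466) = 104572/123233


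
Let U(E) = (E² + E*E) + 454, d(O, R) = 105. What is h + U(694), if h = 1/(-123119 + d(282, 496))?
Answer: 118551790163/123014 ≈ 9.6373e+5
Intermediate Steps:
U(E) = 454 + 2*E² (U(E) = (E² + E²) + 454 = 2*E² + 454 = 454 + 2*E²)
h = -1/123014 (h = 1/(-123119 + 105) = 1/(-123014) = -1/123014 ≈ -8.1292e-6)
h + U(694) = -1/123014 + (454 + 2*694²) = -1/123014 + (454 + 2*481636) = -1/123014 + (454 + 963272) = -1/123014 + 963726 = 118551790163/123014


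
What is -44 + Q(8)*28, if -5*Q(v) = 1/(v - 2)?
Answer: -674/15 ≈ -44.933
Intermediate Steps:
Q(v) = -1/(5*(-2 + v)) (Q(v) = -1/(5*(v - 2)) = -1/(5*(-2 + v)))
-44 + Q(8)*28 = -44 - 1/(-10 + 5*8)*28 = -44 - 1/(-10 + 40)*28 = -44 - 1/30*28 = -44 - 14/15 = -674/15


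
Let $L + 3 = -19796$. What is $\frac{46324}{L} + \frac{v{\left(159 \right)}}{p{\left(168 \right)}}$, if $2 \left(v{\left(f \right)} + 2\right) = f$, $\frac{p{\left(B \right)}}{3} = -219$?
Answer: $- \frac{63938581}{26015886} \approx -2.4577$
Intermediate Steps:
$L = -19799$ ($L = -3 - 19796 = -19799$)
$p{\left(B \right)} = -657$ ($p{\left(B \right)} = 3 \left(-219\right) = -657$)
$v{\left(f \right)} = -2 + \frac{f}{2}$
$\frac{46324}{L} + \frac{v{\left(159 \right)}}{p{\left(168 \right)}} = \frac{46324}{-19799} + \frac{-2 + \frac{1}{2} \cdot 159}{-657} = 46324 \left(- \frac{1}{19799}\right) + \left(-2 + \frac{159}{2}\right) \left(- \frac{1}{657}\right) = - \frac{46324}{19799} + \frac{155}{2} \left(- \frac{1}{657}\right) = - \frac{46324}{19799} - \frac{155}{1314} = - \frac{63938581}{26015886}$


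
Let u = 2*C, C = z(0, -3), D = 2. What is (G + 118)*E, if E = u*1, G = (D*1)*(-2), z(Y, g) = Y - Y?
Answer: 0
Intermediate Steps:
z(Y, g) = 0
G = -4 (G = (2*1)*(-2) = 2*(-2) = -4)
C = 0
u = 0 (u = 2*0 = 0)
E = 0 (E = 0*1 = 0)
(G + 118)*E = (-4 + 118)*0 = 114*0 = 0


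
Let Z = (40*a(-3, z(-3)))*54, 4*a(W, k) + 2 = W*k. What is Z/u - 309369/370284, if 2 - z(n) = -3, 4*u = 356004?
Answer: -1145679907/1220579492 ≈ -0.93864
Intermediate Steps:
u = 89001 (u = (¼)*356004 = 89001)
z(n) = 5 (z(n) = 2 - 1*(-3) = 2 + 3 = 5)
a(W, k) = -½ + W*k/4 (a(W, k) = -½ + (W*k)/4 = -½ + W*k/4)
Z = -9180 (Z = (40*(-½ + (¼)*(-3)*5))*54 = (40*(-½ - 15/4))*54 = (40*(-17/4))*54 = -170*54 = -9180)
Z/u - 309369/370284 = -9180/89001 - 309369/370284 = -9180*1/89001 - 309369*1/370284 = -1020/9889 - 103123/123428 = -1145679907/1220579492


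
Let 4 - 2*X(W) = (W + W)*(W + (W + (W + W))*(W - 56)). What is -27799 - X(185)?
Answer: 13251499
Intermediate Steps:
X(W) = 2 - W*(W + 3*W*(-56 + W)) (X(W) = 2 - (W + W)*(W + (W + (W + W))*(W - 56))/2 = 2 - 2*W*(W + (W + 2*W)*(-56 + W))/2 = 2 - 2*W*(W + (3*W)*(-56 + W))/2 = 2 - 2*W*(W + 3*W*(-56 + W))/2 = 2 - W*(W + 3*W*(-56 + W)))
-27799 - X(185) = -27799 - (2 - 3*185³ + 167*185²) = -27799 - (2 - 3*6331625 + 167*34225) = -27799 - (2 - 18994875 + 5715575) = -27799 - 1*(-13279298) = -27799 + 13279298 = 13251499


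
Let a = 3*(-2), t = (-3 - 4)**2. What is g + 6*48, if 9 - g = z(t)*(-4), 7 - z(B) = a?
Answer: 349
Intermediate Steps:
t = 49 (t = (-7)**2 = 49)
a = -6
z(B) = 13 (z(B) = 7 - 1*(-6) = 7 + 6 = 13)
g = 61 (g = 9 - 13*(-4) = 9 - 1*(-52) = 9 + 52 = 61)
g + 6*48 = 61 + 6*48 = 61 + 288 = 349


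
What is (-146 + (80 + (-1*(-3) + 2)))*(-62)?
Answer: 3782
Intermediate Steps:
(-146 + (80 + (-1*(-3) + 2)))*(-62) = (-146 + (80 + (3 + 2)))*(-62) = (-146 + (80 + 5))*(-62) = (-146 + 85)*(-62) = -61*(-62) = 3782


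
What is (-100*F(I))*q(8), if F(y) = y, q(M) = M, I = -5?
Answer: 4000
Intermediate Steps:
(-100*F(I))*q(8) = -100*(-5)*8 = 500*8 = 4000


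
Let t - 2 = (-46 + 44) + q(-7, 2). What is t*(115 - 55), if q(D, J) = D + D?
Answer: -840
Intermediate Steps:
q(D, J) = 2*D
t = -14 (t = 2 + ((-46 + 44) + 2*(-7)) = 2 + (-2 - 14) = 2 - 16 = -14)
t*(115 - 55) = -14*(115 - 55) = -14*60 = -840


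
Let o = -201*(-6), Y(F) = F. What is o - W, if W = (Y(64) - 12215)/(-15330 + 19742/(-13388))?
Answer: 123689103752/102628891 ≈ 1205.2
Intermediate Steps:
o = 1206
W = 81338794/102628891 (W = (64 - 12215)/(-15330 + 19742/(-13388)) = -12151/(-15330 + 19742*(-1/13388)) = -12151/(-15330 - 9871/6694) = -12151/(-102628891/6694) = -12151*(-6694/102628891) = 81338794/102628891 ≈ 0.79255)
o - W = 1206 - 1*81338794/102628891 = 1206 - 81338794/102628891 = 123689103752/102628891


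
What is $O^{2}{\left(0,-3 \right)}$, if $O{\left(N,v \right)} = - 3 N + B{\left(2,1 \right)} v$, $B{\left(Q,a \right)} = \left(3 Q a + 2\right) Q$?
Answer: $2304$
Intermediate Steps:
$B{\left(Q,a \right)} = Q \left(2 + 3 Q a\right)$ ($B{\left(Q,a \right)} = \left(3 Q a + 2\right) Q = \left(2 + 3 Q a\right) Q = Q \left(2 + 3 Q a\right)$)
$O{\left(N,v \right)} = - 3 N + 16 v$ ($O{\left(N,v \right)} = - 3 N + 2 \left(2 + 3 \cdot 2 \cdot 1\right) v = - 3 N + 2 \left(2 + 6\right) v = - 3 N + 2 \cdot 8 v = - 3 N + 16 v$)
$O^{2}{\left(0,-3 \right)} = \left(\left(-3\right) 0 + 16 \left(-3\right)\right)^{2} = \left(0 - 48\right)^{2} = \left(-48\right)^{2} = 2304$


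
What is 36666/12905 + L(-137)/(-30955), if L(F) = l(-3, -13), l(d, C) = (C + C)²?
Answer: 45050890/15978971 ≈ 2.8194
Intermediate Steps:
l(d, C) = 4*C² (l(d, C) = (2*C)² = 4*C²)
L(F) = 676 (L(F) = 4*(-13)² = 4*169 = 676)
36666/12905 + L(-137)/(-30955) = 36666/12905 + 676/(-30955) = 36666*(1/12905) + 676*(-1/30955) = 36666/12905 - 676/30955 = 45050890/15978971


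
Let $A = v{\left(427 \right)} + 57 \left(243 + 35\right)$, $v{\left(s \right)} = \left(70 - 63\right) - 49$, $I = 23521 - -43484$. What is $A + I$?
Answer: $82809$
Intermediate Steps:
$I = 67005$ ($I = 23521 + 43484 = 67005$)
$v{\left(s \right)} = -42$ ($v{\left(s \right)} = 7 - 49 = -42$)
$A = 15804$ ($A = -42 + 57 \left(243 + 35\right) = -42 + 57 \cdot 278 = -42 + 15846 = 15804$)
$A + I = 15804 + 67005 = 82809$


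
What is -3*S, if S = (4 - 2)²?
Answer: -12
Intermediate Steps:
S = 4 (S = 2² = 4)
-3*S = -3*4 = -12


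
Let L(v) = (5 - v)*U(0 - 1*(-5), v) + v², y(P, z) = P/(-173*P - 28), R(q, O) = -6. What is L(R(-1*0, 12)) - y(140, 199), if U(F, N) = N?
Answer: -25975/866 ≈ -29.994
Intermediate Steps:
y(P, z) = P/(-28 - 173*P)
L(v) = v² + v*(5 - v) (L(v) = (5 - v)*v + v² = v*(5 - v) + v² = v² + v*(5 - v))
L(R(-1*0, 12)) - y(140, 199) = 5*(-6) - (-1)*140/(28 + 173*140) = -30 - (-1)*140/(28 + 24220) = -30 - (-1)*140/24248 = -30 - 1*(-5/866) = -30 + 5/866 = -25975/866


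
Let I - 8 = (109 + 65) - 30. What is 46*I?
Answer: 6992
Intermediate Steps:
I = 152 (I = 8 + ((109 + 65) - 30) = 8 + (174 - 30) = 8 + 144 = 152)
46*I = 46*152 = 6992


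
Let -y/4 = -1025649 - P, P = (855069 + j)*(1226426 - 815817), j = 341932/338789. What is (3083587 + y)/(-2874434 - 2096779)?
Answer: -25041944698044685/88641699003 ≈ -2.8251e+5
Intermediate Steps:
j = 341932/338789 (j = 341932*(1/338789) = 341932/338789 ≈ 1.0093)
P = 6260454140303903/17831 (P = (855069 + 341932/338789)*(1226426 - 815817) = (289688313373/338789)*410609 = 6260454140303903/17831 ≈ 3.5110e+11)
y = 25041889714604888/17831 (y = -4*(-1025649 - 1*6260454140303903/17831) = -4*(-1025649 - 6260454140303903/17831) = -4*(-6260472428651222/17831) = 25041889714604888/17831 ≈ 1.4044e+12)
(3083587 + y)/(-2874434 - 2096779) = (3083587 + 25041889714604888/17831)/(-2874434 - 2096779) = (25041944698044685/17831)/(-4971213) = (25041944698044685/17831)*(-1/4971213) = -25041944698044685/88641699003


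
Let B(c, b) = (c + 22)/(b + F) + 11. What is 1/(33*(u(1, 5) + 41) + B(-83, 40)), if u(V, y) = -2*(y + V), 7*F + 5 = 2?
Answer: 277/267709 ≈ 0.0010347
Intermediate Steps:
F = -3/7 (F = -5/7 + (⅐)*2 = -5/7 + 2/7 = -3/7 ≈ -0.42857)
u(V, y) = -2*V - 2*y (u(V, y) = -2*(V + y) = -2*V - 2*y)
B(c, b) = 11 + (22 + c)/(-3/7 + b) (B(c, b) = (c + 22)/(b - 3/7) + 11 = (22 + c)/(-3/7 + b) + 11 = 11 + (22 + c)/(-3/7 + b))
1/(33*(u(1, 5) + 41) + B(-83, 40)) = 1/(33*((-2*1 - 2*5) + 41) + (121 + 7*(-83) + 77*40)/(-3 + 7*40)) = 1/(33*((-2 - 10) + 41) + (121 - 581 + 3080)/(-3 + 280)) = 1/(33*(-12 + 41) + 2620/277) = 1/(33*29 + (1/277)*2620) = 1/(957 + 2620/277) = 1/(267709/277) = 277/267709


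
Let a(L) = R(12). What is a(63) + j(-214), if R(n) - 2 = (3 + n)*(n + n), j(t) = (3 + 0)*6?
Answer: 380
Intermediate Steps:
j(t) = 18 (j(t) = 3*6 = 18)
R(n) = 2 + 2*n*(3 + n) (R(n) = 2 + (3 + n)*(n + n) = 2 + (3 + n)*(2*n) = 2 + 2*n*(3 + n))
a(L) = 362 (a(L) = 2 + 2*12² + 6*12 = 2 + 2*144 + 72 = 2 + 288 + 72 = 362)
a(63) + j(-214) = 362 + 18 = 380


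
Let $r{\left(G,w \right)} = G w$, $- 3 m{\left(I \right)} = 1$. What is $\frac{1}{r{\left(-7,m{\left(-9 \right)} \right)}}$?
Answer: $\frac{3}{7} \approx 0.42857$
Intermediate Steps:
$m{\left(I \right)} = - \frac{1}{3}$ ($m{\left(I \right)} = \left(- \frac{1}{3}\right) 1 = - \frac{1}{3}$)
$\frac{1}{r{\left(-7,m{\left(-9 \right)} \right)}} = \frac{1}{\left(-7\right) \left(- \frac{1}{3}\right)} = \frac{1}{\frac{7}{3}} = \frac{3}{7}$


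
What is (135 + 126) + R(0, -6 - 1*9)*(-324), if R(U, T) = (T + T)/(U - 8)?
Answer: -954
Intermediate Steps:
R(U, T) = 2*T/(-8 + U) (R(U, T) = (2*T)/(-8 + U) = 2*T/(-8 + U))
(135 + 126) + R(0, -6 - 1*9)*(-324) = (135 + 126) + (2*(-6 - 1*9)/(-8 + 0))*(-324) = 261 + (2*(-6 - 9)/(-8))*(-324) = 261 + (2*(-15)*(-⅛))*(-324) = 261 + (15/4)*(-324) = 261 - 1215 = -954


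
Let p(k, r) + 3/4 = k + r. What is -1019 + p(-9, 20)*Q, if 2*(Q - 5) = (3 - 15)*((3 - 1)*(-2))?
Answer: -2887/4 ≈ -721.75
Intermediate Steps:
p(k, r) = -¾ + k + r (p(k, r) = -¾ + (k + r) = -¾ + k + r)
Q = 29 (Q = 5 + ((3 - 15)*((3 - 1)*(-2)))/2 = 5 + (-24*(-2))/2 = 5 + (-12*(-4))/2 = 5 + (½)*48 = 5 + 24 = 29)
-1019 + p(-9, 20)*Q = -1019 + (-¾ - 9 + 20)*29 = -1019 + (41/4)*29 = -1019 + 1189/4 = -2887/4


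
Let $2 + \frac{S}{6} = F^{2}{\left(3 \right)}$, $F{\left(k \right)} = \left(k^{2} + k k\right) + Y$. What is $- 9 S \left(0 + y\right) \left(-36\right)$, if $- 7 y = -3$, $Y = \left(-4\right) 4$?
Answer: $\frac{11664}{7} \approx 1666.3$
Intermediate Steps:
$Y = -16$
$F{\left(k \right)} = -16 + 2 k^{2}$ ($F{\left(k \right)} = \left(k^{2} + k k\right) - 16 = \left(k^{2} + k^{2}\right) - 16 = 2 k^{2} - 16 = -16 + 2 k^{2}$)
$S = 12$ ($S = -12 + 6 \left(-16 + 2 \cdot 3^{2}\right)^{2} = -12 + 6 \left(-16 + 2 \cdot 9\right)^{2} = -12 + 6 \left(-16 + 18\right)^{2} = -12 + 6 \cdot 2^{2} = -12 + 6 \cdot 4 = -12 + 24 = 12$)
$y = \frac{3}{7}$ ($y = \left(- \frac{1}{7}\right) \left(-3\right) = \frac{3}{7} \approx 0.42857$)
$- 9 S \left(0 + y\right) \left(-36\right) = - 9 \cdot 12 \left(0 + \frac{3}{7}\right) \left(-36\right) = - 9 \cdot 12 \cdot \frac{3}{7} \left(-36\right) = \left(-9\right) \frac{36}{7} \left(-36\right) = \left(- \frac{324}{7}\right) \left(-36\right) = \frac{11664}{7}$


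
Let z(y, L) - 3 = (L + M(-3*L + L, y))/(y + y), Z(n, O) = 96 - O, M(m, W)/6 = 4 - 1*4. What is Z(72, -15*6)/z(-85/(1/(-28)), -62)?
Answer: 442680/7109 ≈ 62.270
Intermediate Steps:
M(m, W) = 0 (M(m, W) = 6*(4 - 1*4) = 6*(4 - 4) = 6*0 = 0)
z(y, L) = 3 + L/(2*y) (z(y, L) = 3 + (L + 0)/(y + y) = 3 + L/((2*y)) = 3 + L*(1/(2*y)) = 3 + L/(2*y))
Z(72, -15*6)/z(-85/(1/(-28)), -62) = (96 - (-15)*6)/(3 + (½)*(-62)/(-85/(1/(-28)))) = (96 - 1*(-90))/(3 + (½)*(-62)/(-85/(-1/28))) = (96 + 90)/(3 + (½)*(-62)/(-85*(-28))) = 186/(3 + (½)*(-62)/2380) = 186/(3 + (½)*(-62)*(1/2380)) = 186/(3 - 31/2380) = 186/(7109/2380) = 186*(2380/7109) = 442680/7109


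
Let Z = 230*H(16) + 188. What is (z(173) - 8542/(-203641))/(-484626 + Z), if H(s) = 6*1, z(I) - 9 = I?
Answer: -18535602/49185207089 ≈ -0.00037685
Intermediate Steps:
z(I) = 9 + I
H(s) = 6
Z = 1568 (Z = 230*6 + 188 = 1380 + 188 = 1568)
(z(173) - 8542/(-203641))/(-484626 + Z) = ((9 + 173) - 8542/(-203641))/(-484626 + 1568) = (182 - 8542*(-1/203641))/(-483058) = (182 + 8542/203641)*(-1/483058) = (37071204/203641)*(-1/483058) = -18535602/49185207089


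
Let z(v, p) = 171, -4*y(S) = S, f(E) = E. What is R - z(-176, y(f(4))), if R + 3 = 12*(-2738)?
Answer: -33030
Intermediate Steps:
y(S) = -S/4
R = -32859 (R = -3 + 12*(-2738) = -3 - 32856 = -32859)
R - z(-176, y(f(4))) = -32859 - 1*171 = -32859 - 171 = -33030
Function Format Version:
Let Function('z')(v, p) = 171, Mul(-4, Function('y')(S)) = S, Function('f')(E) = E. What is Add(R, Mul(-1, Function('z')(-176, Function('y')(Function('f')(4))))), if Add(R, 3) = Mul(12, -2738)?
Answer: -33030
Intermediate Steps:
Function('y')(S) = Mul(Rational(-1, 4), S)
R = -32859 (R = Add(-3, Mul(12, -2738)) = Add(-3, -32856) = -32859)
Add(R, Mul(-1, Function('z')(-176, Function('y')(Function('f')(4))))) = Add(-32859, Mul(-1, 171)) = Add(-32859, -171) = -33030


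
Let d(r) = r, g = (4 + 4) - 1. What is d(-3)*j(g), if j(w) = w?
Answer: -21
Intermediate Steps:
g = 7 (g = 8 - 1 = 7)
d(-3)*j(g) = -3*7 = -21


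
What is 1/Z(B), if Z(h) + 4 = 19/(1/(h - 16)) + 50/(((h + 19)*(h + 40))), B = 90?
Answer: 1417/1986639 ≈ 0.00071326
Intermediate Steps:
Z(h) = -308 + 19*h + 50/((19 + h)*(40 + h)) (Z(h) = -4 + (19/(1/(h - 16)) + 50/(((h + 19)*(h + 40)))) = -4 + (19/(1/(-16 + h)) + 50/(((19 + h)*(40 + h)))) = -4 + (19*(-16 + h) + 50*(1/((19 + h)*(40 + h)))) = -4 + ((-304 + 19*h) + 50/((19 + h)*(40 + h))) = -4 + (-304 + 19*h + 50/((19 + h)*(40 + h))) = -308 + 19*h + 50/((19 + h)*(40 + h)))
1/Z(B) = 1/((-234030 - 3732*90 + 19*90³ + 813*90²)/(760 + 90² + 59*90)) = 1/((-234030 - 335880 + 19*729000 + 813*8100)/(760 + 8100 + 5310)) = 1/((-234030 - 335880 + 13851000 + 6585300)/14170) = 1/((1/14170)*19866390) = 1/(1986639/1417) = 1417/1986639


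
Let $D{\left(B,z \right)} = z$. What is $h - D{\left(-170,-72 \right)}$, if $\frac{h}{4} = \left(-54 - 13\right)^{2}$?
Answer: $18028$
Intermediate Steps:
$h = 17956$ ($h = 4 \left(-54 - 13\right)^{2} = 4 \left(-67\right)^{2} = 4 \cdot 4489 = 17956$)
$h - D{\left(-170,-72 \right)} = 17956 - -72 = 17956 + 72 = 18028$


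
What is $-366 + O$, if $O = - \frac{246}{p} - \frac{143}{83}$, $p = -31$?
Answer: $- \frac{925733}{2573} \approx -359.79$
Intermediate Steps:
$O = \frac{15985}{2573}$ ($O = - \frac{246}{-31} - \frac{143}{83} = \left(-246\right) \left(- \frac{1}{31}\right) - \frac{143}{83} = \frac{246}{31} - \frac{143}{83} = \frac{15985}{2573} \approx 6.2126$)
$-366 + O = -366 + \frac{15985}{2573} = - \frac{925733}{2573}$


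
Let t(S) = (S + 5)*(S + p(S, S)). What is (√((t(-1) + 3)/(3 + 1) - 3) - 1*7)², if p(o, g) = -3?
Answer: 171/4 - 35*I ≈ 42.75 - 35.0*I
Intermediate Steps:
t(S) = (-3 + S)*(5 + S) (t(S) = (S + 5)*(S - 3) = (5 + S)*(-3 + S) = (-3 + S)*(5 + S))
(√((t(-1) + 3)/(3 + 1) - 3) - 1*7)² = (√(((-15 + (-1)² + 2*(-1)) + 3)/(3 + 1) - 3) - 1*7)² = (√(((-15 + 1 - 2) + 3)/4 - 3) - 7)² = (√((-16 + 3)*(¼) - 3) - 7)² = (√(-13*¼ - 3) - 7)² = (√(-13/4 - 3) - 7)² = (√(-25/4) - 7)² = (5*I/2 - 7)² = (-7 + 5*I/2)²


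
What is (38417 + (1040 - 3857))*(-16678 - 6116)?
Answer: -811466400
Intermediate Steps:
(38417 + (1040 - 3857))*(-16678 - 6116) = (38417 - 2817)*(-22794) = 35600*(-22794) = -811466400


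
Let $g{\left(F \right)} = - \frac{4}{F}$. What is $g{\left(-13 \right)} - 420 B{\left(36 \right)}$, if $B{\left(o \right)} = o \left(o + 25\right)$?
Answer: $- \frac{11990156}{13} \approx -9.2232 \cdot 10^{5}$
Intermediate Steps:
$B{\left(o \right)} = o \left(25 + o\right)$
$g{\left(-13 \right)} - 420 B{\left(36 \right)} = - \frac{4}{-13} - 420 \cdot 36 \left(25 + 36\right) = \left(-4\right) \left(- \frac{1}{13}\right) - 420 \cdot 36 \cdot 61 = \frac{4}{13} - 922320 = - \frac{11990156}{13}$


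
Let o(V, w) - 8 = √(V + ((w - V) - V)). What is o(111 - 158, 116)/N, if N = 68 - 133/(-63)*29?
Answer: 72/1163 + 9*√163/1163 ≈ 0.16071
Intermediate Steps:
o(V, w) = 8 + √(w - V) (o(V, w) = 8 + √(V + ((w - V) - V)) = 8 + √(V + (w - 2*V)) = 8 + √(w - V))
N = 1163/9 (N = 68 - 133*(-1/63)*29 = 68 + (19/9)*29 = 68 + 551/9 = 1163/9 ≈ 129.22)
o(111 - 158, 116)/N = (8 + √(116 - (111 - 158)))/(1163/9) = (8 + √(116 - 1*(-47)))*(9/1163) = (8 + √(116 + 47))*(9/1163) = (8 + √163)*(9/1163) = 72/1163 + 9*√163/1163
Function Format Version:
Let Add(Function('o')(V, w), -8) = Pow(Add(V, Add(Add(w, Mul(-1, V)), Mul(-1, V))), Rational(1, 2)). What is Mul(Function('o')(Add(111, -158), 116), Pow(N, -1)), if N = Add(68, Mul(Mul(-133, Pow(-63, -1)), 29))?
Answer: Add(Rational(72, 1163), Mul(Rational(9, 1163), Pow(163, Rational(1, 2)))) ≈ 0.16071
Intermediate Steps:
Function('o')(V, w) = Add(8, Pow(Add(w, Mul(-1, V)), Rational(1, 2))) (Function('o')(V, w) = Add(8, Pow(Add(V, Add(Add(w, Mul(-1, V)), Mul(-1, V))), Rational(1, 2))) = Add(8, Pow(Add(V, Add(w, Mul(-2, V))), Rational(1, 2))) = Add(8, Pow(Add(w, Mul(-1, V)), Rational(1, 2))))
N = Rational(1163, 9) (N = Add(68, Mul(Mul(-133, Rational(-1, 63)), 29)) = Add(68, Mul(Rational(19, 9), 29)) = Add(68, Rational(551, 9)) = Rational(1163, 9) ≈ 129.22)
Mul(Function('o')(Add(111, -158), 116), Pow(N, -1)) = Mul(Add(8, Pow(Add(116, Mul(-1, Add(111, -158))), Rational(1, 2))), Pow(Rational(1163, 9), -1)) = Mul(Add(8, Pow(Add(116, Mul(-1, -47)), Rational(1, 2))), Rational(9, 1163)) = Mul(Add(8, Pow(Add(116, 47), Rational(1, 2))), Rational(9, 1163)) = Mul(Add(8, Pow(163, Rational(1, 2))), Rational(9, 1163)) = Add(Rational(72, 1163), Mul(Rational(9, 1163), Pow(163, Rational(1, 2))))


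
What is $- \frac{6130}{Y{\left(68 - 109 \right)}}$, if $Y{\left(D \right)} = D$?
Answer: $\frac{6130}{41} \approx 149.51$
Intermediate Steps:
$- \frac{6130}{Y{\left(68 - 109 \right)}} = - \frac{6130}{68 - 109} = - \frac{6130}{-41} = \left(-6130\right) \left(- \frac{1}{41}\right) = \frac{6130}{41}$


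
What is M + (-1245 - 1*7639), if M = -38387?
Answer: -47271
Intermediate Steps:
M + (-1245 - 1*7639) = -38387 + (-1245 - 1*7639) = -38387 + (-1245 - 7639) = -38387 - 8884 = -47271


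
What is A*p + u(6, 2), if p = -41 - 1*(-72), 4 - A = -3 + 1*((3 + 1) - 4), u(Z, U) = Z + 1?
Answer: 224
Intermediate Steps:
u(Z, U) = 1 + Z
A = 7 (A = 4 - (-3 + 1*((3 + 1) - 4)) = 4 - (-3 + 1*(4 - 4)) = 4 - (-3 + 1*0) = 4 - (-3 + 0) = 4 - 1*(-3) = 4 + 3 = 7)
p = 31 (p = -41 + 72 = 31)
A*p + u(6, 2) = 7*31 + (1 + 6) = 217 + 7 = 224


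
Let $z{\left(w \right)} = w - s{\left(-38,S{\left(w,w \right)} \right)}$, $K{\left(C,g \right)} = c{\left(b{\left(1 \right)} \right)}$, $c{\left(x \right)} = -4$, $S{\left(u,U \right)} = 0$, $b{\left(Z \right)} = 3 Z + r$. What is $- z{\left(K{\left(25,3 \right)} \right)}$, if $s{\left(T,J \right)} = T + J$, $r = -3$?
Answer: $-34$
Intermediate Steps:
$b{\left(Z \right)} = -3 + 3 Z$ ($b{\left(Z \right)} = 3 Z - 3 = -3 + 3 Z$)
$K{\left(C,g \right)} = -4$
$s{\left(T,J \right)} = J + T$
$z{\left(w \right)} = 38 + w$ ($z{\left(w \right)} = w - \left(0 - 38\right) = w - -38 = w + 38 = 38 + w$)
$- z{\left(K{\left(25,3 \right)} \right)} = - (38 - 4) = \left(-1\right) 34 = -34$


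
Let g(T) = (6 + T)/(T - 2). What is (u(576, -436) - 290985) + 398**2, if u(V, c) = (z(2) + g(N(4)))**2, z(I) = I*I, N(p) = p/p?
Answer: -132572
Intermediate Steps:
N(p) = 1
z(I) = I**2
g(T) = (6 + T)/(-2 + T)
u(V, c) = 9 (u(V, c) = (2**2 + (6 + 1)/(-2 + 1))**2 = (4 + 7/(-1))**2 = (4 - 1*7)**2 = (4 - 7)**2 = (-3)**2 = 9)
(u(576, -436) - 290985) + 398**2 = (9 - 290985) + 398**2 = -290976 + 158404 = -132572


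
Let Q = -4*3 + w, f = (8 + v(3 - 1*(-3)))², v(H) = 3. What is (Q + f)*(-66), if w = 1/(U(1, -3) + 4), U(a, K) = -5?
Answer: -7128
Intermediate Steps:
w = -1 (w = 1/(-5 + 4) = 1/(-1) = -1)
f = 121 (f = (8 + 3)² = 11² = 121)
Q = -13 (Q = -4*3 - 1 = -12 - 1 = -13)
(Q + f)*(-66) = (-13 + 121)*(-66) = 108*(-66) = -7128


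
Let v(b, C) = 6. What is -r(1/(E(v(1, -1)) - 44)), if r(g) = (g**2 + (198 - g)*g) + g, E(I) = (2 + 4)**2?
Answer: 199/8 ≈ 24.875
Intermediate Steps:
E(I) = 36 (E(I) = 6**2 = 36)
r(g) = g + g**2 + g*(198 - g) (r(g) = (g**2 + g*(198 - g)) + g = g + g**2 + g*(198 - g))
-r(1/(E(v(1, -1)) - 44)) = -199/(36 - 44) = -199/(-8) = -199*(-1)/8 = -1*(-199/8) = 199/8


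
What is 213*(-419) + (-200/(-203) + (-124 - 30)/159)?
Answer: -2880624881/32277 ≈ -89247.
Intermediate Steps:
213*(-419) + (-200/(-203) + (-124 - 30)/159) = -89247 + (-200*(-1/203) - 154*1/159) = -89247 + (200/203 - 154/159) = -89247 + 538/32277 = -2880624881/32277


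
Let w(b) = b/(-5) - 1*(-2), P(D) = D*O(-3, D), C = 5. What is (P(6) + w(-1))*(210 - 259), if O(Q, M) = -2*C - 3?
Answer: 18571/5 ≈ 3714.2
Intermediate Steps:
O(Q, M) = -13 (O(Q, M) = -2*5 - 3 = -10 - 3 = -13)
P(D) = -13*D (P(D) = D*(-13) = -13*D)
w(b) = 2 - b/5 (w(b) = b*(-⅕) + 2 = -b/5 + 2 = 2 - b/5)
(P(6) + w(-1))*(210 - 259) = (-13*6 + (2 - ⅕*(-1)))*(210 - 259) = (-78 + (2 + ⅕))*(-49) = (-78 + 11/5)*(-49) = -379/5*(-49) = 18571/5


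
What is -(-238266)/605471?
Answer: 238266/605471 ≈ 0.39352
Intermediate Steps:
-(-238266)/605471 = -1*(-238266/605471) = 238266/605471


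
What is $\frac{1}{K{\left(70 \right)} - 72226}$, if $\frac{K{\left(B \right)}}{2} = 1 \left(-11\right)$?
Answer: $- \frac{1}{72248} \approx -1.3841 \cdot 10^{-5}$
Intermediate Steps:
$K{\left(B \right)} = -22$ ($K{\left(B \right)} = 2 \cdot 1 \left(-11\right) = 2 \left(-11\right) = -22$)
$\frac{1}{K{\left(70 \right)} - 72226} = \frac{1}{-22 - 72226} = \frac{1}{-72248} = - \frac{1}{72248}$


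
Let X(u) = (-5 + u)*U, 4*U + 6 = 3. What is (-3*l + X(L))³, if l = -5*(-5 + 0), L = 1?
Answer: -373248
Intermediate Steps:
U = -¾ (U = -3/2 + (¼)*3 = -3/2 + ¾ = -¾ ≈ -0.75000)
l = 25 (l = -5*(-5) = 25)
X(u) = 15/4 - 3*u/4 (X(u) = (-5 + u)*(-¾) = 15/4 - 3*u/4)
(-3*l + X(L))³ = (-3*25 + (15/4 - ¾*1))³ = (-75 + (15/4 - ¾))³ = (-75 + 3)³ = (-72)³ = -373248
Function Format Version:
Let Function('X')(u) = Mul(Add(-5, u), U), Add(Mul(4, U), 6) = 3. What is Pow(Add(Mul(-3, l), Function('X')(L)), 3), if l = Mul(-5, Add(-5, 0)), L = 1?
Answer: -373248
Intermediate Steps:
U = Rational(-3, 4) (U = Add(Rational(-3, 2), Mul(Rational(1, 4), 3)) = Add(Rational(-3, 2), Rational(3, 4)) = Rational(-3, 4) ≈ -0.75000)
l = 25 (l = Mul(-5, -5) = 25)
Function('X')(u) = Add(Rational(15, 4), Mul(Rational(-3, 4), u)) (Function('X')(u) = Mul(Add(-5, u), Rational(-3, 4)) = Add(Rational(15, 4), Mul(Rational(-3, 4), u)))
Pow(Add(Mul(-3, l), Function('X')(L)), 3) = Pow(Add(Mul(-3, 25), Add(Rational(15, 4), Mul(Rational(-3, 4), 1))), 3) = Pow(Add(-75, Add(Rational(15, 4), Rational(-3, 4))), 3) = Pow(Add(-75, 3), 3) = Pow(-72, 3) = -373248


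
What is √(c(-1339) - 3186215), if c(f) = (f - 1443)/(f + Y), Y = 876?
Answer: 31*I*√710743429/463 ≈ 1785.0*I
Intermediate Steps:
c(f) = (-1443 + f)/(876 + f) (c(f) = (f - 1443)/(f + 876) = (-1443 + f)/(876 + f))
√(c(-1339) - 3186215) = √((-1443 - 1339)/(876 - 1339) - 3186215) = √(-2782/(-463) - 3186215) = √(-1/463*(-2782) - 3186215) = √(2782/463 - 3186215) = √(-1475214763/463) = 31*I*√710743429/463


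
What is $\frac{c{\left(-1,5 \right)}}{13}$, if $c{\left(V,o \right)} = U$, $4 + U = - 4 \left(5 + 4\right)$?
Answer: $- \frac{40}{13} \approx -3.0769$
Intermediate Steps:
$U = -40$ ($U = -4 - 4 \left(5 + 4\right) = -4 - 36 = -40$)
$c{\left(V,o \right)} = -40$
$\frac{c{\left(-1,5 \right)}}{13} = - \frac{40}{13}$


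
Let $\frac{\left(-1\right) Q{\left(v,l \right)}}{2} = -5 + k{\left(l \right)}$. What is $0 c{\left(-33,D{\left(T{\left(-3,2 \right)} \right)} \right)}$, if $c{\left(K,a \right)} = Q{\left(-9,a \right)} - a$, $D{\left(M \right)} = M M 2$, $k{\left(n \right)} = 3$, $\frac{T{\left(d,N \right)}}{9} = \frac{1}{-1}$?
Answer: $0$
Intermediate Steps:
$T{\left(d,N \right)} = -9$ ($T{\left(d,N \right)} = \frac{9}{-1} = 9 \left(-1\right) = -9$)
$D{\left(M \right)} = 2 M^{2}$ ($D{\left(M \right)} = M^{2} \cdot 2 = 2 M^{2}$)
$Q{\left(v,l \right)} = 4$ ($Q{\left(v,l \right)} = - 2 \left(-5 + 3\right) = \left(-2\right) \left(-2\right) = 4$)
$c{\left(K,a \right)} = 4 - a$
$0 c{\left(-33,D{\left(T{\left(-3,2 \right)} \right)} \right)} = 0 \left(4 - 2 \left(-9\right)^{2}\right) = 0 \left(4 - 2 \cdot 81\right) = 0 \left(4 - 162\right) = 0 \left(-158\right) = 0$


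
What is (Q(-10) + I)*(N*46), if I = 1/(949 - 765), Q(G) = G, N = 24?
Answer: -11034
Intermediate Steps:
I = 1/184 ≈ 0.0054348
(Q(-10) + I)*(N*46) = (-10 + 1/184)*(24*46) = -1839/184*1104 = -11034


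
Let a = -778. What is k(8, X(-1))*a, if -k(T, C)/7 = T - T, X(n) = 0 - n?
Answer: 0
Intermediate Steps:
X(n) = -n
k(T, C) = 0 (k(T, C) = -7*(T - T) = -7*0 = 0)
k(8, X(-1))*a = 0*(-778) = 0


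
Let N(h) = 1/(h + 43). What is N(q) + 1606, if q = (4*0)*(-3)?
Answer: 69059/43 ≈ 1606.0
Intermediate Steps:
q = 0 (q = 0*(-3) = 0)
N(h) = 1/(43 + h)
N(q) + 1606 = 1/(43 + 0) + 1606 = 1/43 + 1606 = 69059/43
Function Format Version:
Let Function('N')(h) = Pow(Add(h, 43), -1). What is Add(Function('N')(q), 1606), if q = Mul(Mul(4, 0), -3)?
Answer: Rational(69059, 43) ≈ 1606.0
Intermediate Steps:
q = 0 (q = Mul(0, -3) = 0)
Function('N')(h) = Pow(Add(43, h), -1)
Add(Function('N')(q), 1606) = Add(Pow(Add(43, 0), -1), 1606) = Add(Pow(43, -1), 1606) = Add(Rational(1, 43), 1606) = Rational(69059, 43)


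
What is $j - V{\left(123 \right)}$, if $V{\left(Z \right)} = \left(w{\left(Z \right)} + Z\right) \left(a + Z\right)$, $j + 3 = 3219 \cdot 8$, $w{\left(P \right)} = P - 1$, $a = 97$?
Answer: $-28151$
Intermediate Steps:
$w{\left(P \right)} = -1 + P$ ($w{\left(P \right)} = P - 1 = -1 + P$)
$j = 25749$ ($j = -3 + 3219 \cdot 8 = -3 + 25752 = 25749$)
$V{\left(Z \right)} = \left(-1 + 2 Z\right) \left(97 + Z\right)$ ($V{\left(Z \right)} = \left(\left(-1 + Z\right) + Z\right) \left(97 + Z\right) = \left(-1 + 2 Z\right) \left(97 + Z\right)$)
$j - V{\left(123 \right)} = 25749 - \left(-97 + 2 \cdot 123^{2} + 193 \cdot 123\right) = 25749 - \left(-97 + 2 \cdot 15129 + 23739\right) = 25749 - \left(-97 + 30258 + 23739\right) = 25749 - 53900 = -28151$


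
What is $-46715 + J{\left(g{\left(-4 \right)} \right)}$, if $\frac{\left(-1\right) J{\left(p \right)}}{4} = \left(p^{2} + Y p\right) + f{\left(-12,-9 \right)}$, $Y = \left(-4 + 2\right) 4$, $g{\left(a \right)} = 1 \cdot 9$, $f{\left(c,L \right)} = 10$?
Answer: $-46791$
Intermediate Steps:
$g{\left(a \right)} = 9$
$Y = -8$ ($Y = \left(-2\right) 4 = -8$)
$J{\left(p \right)} = -40 - 4 p^{2} + 32 p$ ($J{\left(p \right)} = - 4 \left(\left(p^{2} - 8 p\right) + 10\right) = - 4 \left(10 + p^{2} - 8 p\right) = -40 - 4 p^{2} + 32 p$)
$-46715 + J{\left(g{\left(-4 \right)} \right)} = -46715 - \left(-248 + 324\right) = -46715 - 76 = -46791$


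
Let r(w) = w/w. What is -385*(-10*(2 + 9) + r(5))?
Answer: 41965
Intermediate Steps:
r(w) = 1
-385*(-10*(2 + 9) + r(5)) = -385*(-10*(2 + 9) + 1) = -385*(-10*11 + 1) = -385*(-110 + 1) = -385*(-109) = 41965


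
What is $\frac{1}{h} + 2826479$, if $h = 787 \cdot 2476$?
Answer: $\frac{5507710897149}{1948612} \approx 2.8265 \cdot 10^{6}$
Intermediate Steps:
$h = 1948612$
$\frac{1}{h} + 2826479 = \frac{1}{1948612} + 2826479 = \frac{5507710897149}{1948612}$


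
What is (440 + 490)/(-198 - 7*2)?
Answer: -465/106 ≈ -4.3868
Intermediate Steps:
(440 + 490)/(-198 - 7*2) = 930/(-198 - 14) = 930/(-212) = -1/212*930 = -465/106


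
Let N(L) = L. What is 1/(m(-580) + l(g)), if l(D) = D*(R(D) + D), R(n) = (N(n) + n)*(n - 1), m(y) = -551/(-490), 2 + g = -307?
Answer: -490/28960341559 ≈ -1.6920e-8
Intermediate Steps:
g = -309 (g = -2 - 307 = -309)
m(y) = 551/490 (m(y) = -551*(-1/490) = 551/490)
R(n) = 2*n*(-1 + n) (R(n) = (n + n)*(n - 1) = (2*n)*(-1 + n) = 2*n*(-1 + n))
l(D) = D*(D + 2*D*(-1 + D)) (l(D) = D*(2*D*(-1 + D) + D) = D*(D + 2*D*(-1 + D)))
1/(m(-580) + l(g)) = 1/(551/490 + (-309)²*(-1 + 2*(-309))) = 1/(551/490 + 95481*(-1 - 618)) = 1/(551/490 + 95481*(-619)) = 1/(551/490 - 59102739) = 1/(-28960341559/490) = -490/28960341559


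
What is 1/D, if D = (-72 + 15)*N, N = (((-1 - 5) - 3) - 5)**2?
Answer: -1/11172 ≈ -8.9510e-5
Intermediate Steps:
N = 196 (N = ((-6 - 3) - 5)**2 = (-9 - 5)**2 = (-14)**2 = 196)
D = -11172 (D = (-72 + 15)*196 = -57*196 = -11172)
1/D = 1/(-11172) = -1/11172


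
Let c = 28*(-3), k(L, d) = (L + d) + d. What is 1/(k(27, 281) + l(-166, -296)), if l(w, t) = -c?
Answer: 1/673 ≈ 0.0014859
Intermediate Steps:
k(L, d) = L + 2*d
c = -84
l(w, t) = 84 (l(w, t) = -1*(-84) = 84)
1/(k(27, 281) + l(-166, -296)) = 1/((27 + 2*281) + 84) = 1/((27 + 562) + 84) = 1/(589 + 84) = 1/673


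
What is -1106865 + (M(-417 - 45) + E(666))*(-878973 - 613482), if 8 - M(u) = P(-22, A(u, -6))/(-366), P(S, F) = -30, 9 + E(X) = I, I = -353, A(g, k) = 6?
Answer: 32168016780/61 ≈ 5.2734e+8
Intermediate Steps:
E(X) = -362 (E(X) = -9 - 353 = -362)
M(u) = 483/61 (M(u) = 8 - (-30)/(-366) = 8 - (-30)*(-1)/366 = 8 - 1*5/61 = 8 - 5/61 = 483/61)
-1106865 + (M(-417 - 45) + E(666))*(-878973 - 613482) = -1106865 + (483/61 - 362)*(-878973 - 613482) = -1106865 - 21599/61*(-1492455) = -1106865 + 32235535545/61 = 32168016780/61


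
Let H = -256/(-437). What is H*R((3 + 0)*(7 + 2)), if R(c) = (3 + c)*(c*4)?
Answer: 829440/437 ≈ 1898.0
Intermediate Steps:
R(c) = 4*c*(3 + c) (R(c) = (3 + c)*(4*c) = 4*c*(3 + c))
H = 256/437 (H = -256*(-1/437) = 256/437 ≈ 0.58581)
H*R((3 + 0)*(7 + 2)) = 256*(4*((3 + 0)*(7 + 2))*(3 + (3 + 0)*(7 + 2)))/437 = 256*(4*(3*9)*(3 + 3*9))/437 = 256*(4*27*(3 + 27))/437 = 256*(4*27*30)/437 = (256/437)*3240 = 829440/437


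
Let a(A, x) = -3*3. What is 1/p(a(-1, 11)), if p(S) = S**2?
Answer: 1/81 ≈ 0.012346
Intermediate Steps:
a(A, x) = -9
1/p(a(-1, 11)) = 1/((-9)**2) = 1/81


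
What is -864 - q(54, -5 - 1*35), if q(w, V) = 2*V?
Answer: -784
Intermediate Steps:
-864 - q(54, -5 - 1*35) = -864 - 2*(-5 - 1*35) = -864 - 2*(-5 - 35) = -864 - 2*(-40) = -864 - 1*(-80) = -864 + 80 = -784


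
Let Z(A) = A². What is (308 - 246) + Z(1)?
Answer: 63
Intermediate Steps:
(308 - 246) + Z(1) = (308 - 246) + 1² = 62 + 1 = 63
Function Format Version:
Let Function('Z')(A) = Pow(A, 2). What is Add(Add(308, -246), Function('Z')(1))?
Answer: 63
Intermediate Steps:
Add(Add(308, -246), Function('Z')(1)) = Add(Add(308, -246), Pow(1, 2)) = Add(62, 1) = 63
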